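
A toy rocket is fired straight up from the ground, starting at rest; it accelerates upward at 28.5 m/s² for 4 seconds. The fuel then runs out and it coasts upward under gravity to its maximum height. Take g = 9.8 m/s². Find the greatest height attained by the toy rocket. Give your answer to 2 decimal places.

Phase 1 (powered ascent): v₀ = 0 m/s, a = 28.5 m/s².
v = v₀ + at = 0 + (28.5)(4) = 114 m/s
Δx = v₀t + ½at² = 0·4 + 0.5·28.5·4² = 228 m

Phase 2 (coasting upward): v₀ = 114 m/s, a = -9.8 m/s².
v = v₀ + at → t = (0 − 114) / -9.8 = 11.6 s
v² = v₀² + 2aΔx → Δx = (0² − 114²)/(2·-9.8) = 663 m
Maximum height = 228 + 663 = 891 m

891.06 m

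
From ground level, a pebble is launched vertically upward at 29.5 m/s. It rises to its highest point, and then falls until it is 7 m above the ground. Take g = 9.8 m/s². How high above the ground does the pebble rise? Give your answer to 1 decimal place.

44.4 m

Phase 1 (rising): v₀ = 29.5 m/s, a = -9.8 m/s².
v = v₀ + at → t = (0 − 29.5) / -9.8 = 3.01 s
v² = v₀² + 2aΔx → Δx = (0² − 29.5²)/(2·-9.8) = 44.4 m
Maximum height = 44.4 m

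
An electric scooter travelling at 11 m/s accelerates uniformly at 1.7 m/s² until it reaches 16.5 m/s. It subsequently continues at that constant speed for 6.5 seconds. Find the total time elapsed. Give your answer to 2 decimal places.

Phase 1 (accelerating): v₀ = 11.0 m/s, a = 1.7 m/s².
v = v₀ + at → t = (16.5 − 11.0) / 1.7 = 3.24 s
v² = v₀² + 2aΔx → Δx = (16.5² − 11.0²)/(2·1.7) = 44.5 m

Phase 2 (constant speed): v₀ = 16.5 m/s, a = 0 m/s².
v = v₀ + at = 16.5 + (0)(6.5) = 16.5 m/s
Δx = v₀t + ½at² = 16.5·6.5 + 0.5·0·6.5² = 107 m
Total time = 3.24 + 6.50 = 9.74 s

9.74 s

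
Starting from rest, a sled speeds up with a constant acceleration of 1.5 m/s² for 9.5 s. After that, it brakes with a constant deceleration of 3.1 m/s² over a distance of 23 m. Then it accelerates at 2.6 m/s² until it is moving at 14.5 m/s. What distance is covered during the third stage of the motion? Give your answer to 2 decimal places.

28.81 m

Phase 1 (accelerating): v₀ = 0 m/s, a = 1.5 m/s².
v = v₀ + at = 0 + (1.5)(9.5) = 14.2 m/s
Δx = v₀t + ½at² = 0·9.5 + 0.5·1.5·9.5² = 67.7 m

Phase 2 (decelerating): v₀ = 14.2 m/s, a = -3.1 m/s².
v² = v₀² + 2aΔx = 14.2² + 2·-3.1·23 = 60.5 → v = 7.78 m/s
t = (v − v₀)/a = (7.78 − 14.2)/-3.1 = 2.09 s

Phase 3 (accelerating): v₀ = 7.78 m/s, a = 2.6 m/s².
v = v₀ + at → t = (14.5 − 7.78) / 2.6 = 2.59 s
v² = v₀² + 2aΔx → Δx = (14.5² − 7.78²)/(2·2.6) = 28.8 m
Distance in phase 3 = 28.8 m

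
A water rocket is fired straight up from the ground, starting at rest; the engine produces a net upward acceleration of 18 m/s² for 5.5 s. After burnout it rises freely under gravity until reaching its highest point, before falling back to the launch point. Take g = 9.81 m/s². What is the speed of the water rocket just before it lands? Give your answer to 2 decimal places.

Phase 1 (powered ascent): v₀ = 0 m/s, a = 18 m/s².
v = v₀ + at = 0 + (18)(5.5) = 99.0 m/s
Δx = v₀t + ½at² = 0·5.5 + 0.5·18·5.5² = 272 m

Phase 2 (coasting upward): v₀ = 99.0 m/s, a = -9.81 m/s².
v = v₀ + at → t = (0 − 99.0) / -9.81 = 10.1 s
v² = v₀² + 2aΔx → Δx = (0² − 99.0²)/(2·-9.81) = 500 m

Phase 3 (free fall): v₀ = 0 m/s, a = -9.81 m/s².
Falls 772 m from rest: t = √(2·772/9.81) = 12.5 s; v = g·t = 123 m/s.
Impact speed = 123 m/s

123.06 m/s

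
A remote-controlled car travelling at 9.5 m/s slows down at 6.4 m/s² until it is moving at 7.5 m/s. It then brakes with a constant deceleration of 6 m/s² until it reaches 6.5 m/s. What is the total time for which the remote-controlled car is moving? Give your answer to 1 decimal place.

0.5 s

Phase 1 (decelerating): v₀ = 9.50 m/s, a = -6.4 m/s².
v = v₀ + at → t = (7.5 − 9.50) / -6.4 = 0.312 s
v² = v₀² + 2aΔx → Δx = (7.5² − 9.50²)/(2·-6.4) = 2.66 m

Phase 2 (decelerating): v₀ = 7.50 m/s, a = -6 m/s².
v = v₀ + at → t = (6.5 − 7.50) / -6 = 0.167 s
v² = v₀² + 2aΔx → Δx = (6.5² − 7.50²)/(2·-6) = 1.17 m
Total time = 0.312 + 0.167 = 0.479 s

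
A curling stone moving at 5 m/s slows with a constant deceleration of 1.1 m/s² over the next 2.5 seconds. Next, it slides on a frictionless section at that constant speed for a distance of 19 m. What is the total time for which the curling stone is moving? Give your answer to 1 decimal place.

Phase 1 (decelerating): v₀ = 5.00 m/s, a = -1.1 m/s².
v = v₀ + at = 5.00 + (-1.1)(2.5) = 2.25 m/s
Δx = v₀t + ½at² = 5.00·2.5 + 0.5·-1.1·2.5² = 9.06 m

Phase 2 (constant speed): v₀ = 2.25 m/s, a = 0 m/s².
Constant speed: t = d/v = 19/2.25 = 8.44 s
Total time = 2.50 + 8.44 = 10.9 s

10.9 s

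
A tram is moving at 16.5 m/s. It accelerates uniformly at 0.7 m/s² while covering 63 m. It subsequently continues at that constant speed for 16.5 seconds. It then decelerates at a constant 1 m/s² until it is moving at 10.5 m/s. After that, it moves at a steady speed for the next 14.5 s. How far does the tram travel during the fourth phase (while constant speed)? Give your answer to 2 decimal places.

Phase 1 (accelerating): v₀ = 16.5 m/s, a = 0.7 m/s².
v² = v₀² + 2aΔx = 16.5² + 2·0.7·63 = 360 → v = 19.0 m/s
t = (v − v₀)/a = (19.0 − 16.5)/0.7 = 3.55 s

Phase 2 (constant speed): v₀ = 19.0 m/s, a = 0 m/s².
v = v₀ + at = 19.0 + (0)(16.5) = 19.0 m/s
Δx = v₀t + ½at² = 19.0·16.5 + 0.5·0·16.5² = 313 m

Phase 3 (decelerating): v₀ = 19.0 m/s, a = -1 m/s².
v = v₀ + at → t = (10.5 − 19.0) / -1 = 8.49 s
v² = v₀² + 2aΔx → Δx = (10.5² − 19.0²)/(2·-1) = 125 m

Phase 4 (constant speed): v₀ = 10.5 m/s, a = 0 m/s².
v = v₀ + at = 10.5 + (0)(14.5) = 10.5 m/s
Δx = v₀t + ½at² = 10.5·14.5 + 0.5·0·14.5² = 152 m
Distance in phase 4 = 152 m

152.25 m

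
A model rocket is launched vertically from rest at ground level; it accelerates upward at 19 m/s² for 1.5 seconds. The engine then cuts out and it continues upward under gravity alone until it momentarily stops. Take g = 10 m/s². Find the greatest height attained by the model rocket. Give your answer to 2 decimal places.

61.99 m

Phase 1 (powered ascent): v₀ = 0 m/s, a = 19 m/s².
v = v₀ + at = 0 + (19)(1.5) = 28.5 m/s
Δx = v₀t + ½at² = 0·1.5 + 0.5·19·1.5² = 21.4 m

Phase 2 (coasting upward): v₀ = 28.5 m/s, a = -10 m/s².
v = v₀ + at → t = (0 − 28.5) / -10 = 2.85 s
v² = v₀² + 2aΔx → Δx = (0² − 28.5²)/(2·-10) = 40.6 m
Maximum height = 21.4 + 40.6 = 62.0 m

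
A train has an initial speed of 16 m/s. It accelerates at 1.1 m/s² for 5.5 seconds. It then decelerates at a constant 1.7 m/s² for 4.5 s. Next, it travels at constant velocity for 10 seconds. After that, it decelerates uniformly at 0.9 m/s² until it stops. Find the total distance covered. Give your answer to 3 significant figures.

Phase 1 (accelerating): v₀ = 16.0 m/s, a = 1.1 m/s².
v = v₀ + at = 16.0 + (1.1)(5.5) = 22.1 m/s
Δx = v₀t + ½at² = 16.0·5.5 + 0.5·1.1·5.5² = 105 m

Phase 2 (decelerating): v₀ = 22.1 m/s, a = -1.7 m/s².
v = v₀ + at = 22.1 + (-1.7)(4.5) = 14.4 m/s
Δx = v₀t + ½at² = 22.1·4.5 + 0.5·-1.7·4.5² = 82.0 m

Phase 3 (constant speed): v₀ = 14.4 m/s, a = 0 m/s².
v = v₀ + at = 14.4 + (0)(10) = 14.4 m/s
Δx = v₀t + ½at² = 14.4·10 + 0.5·0·10² = 144 m

Phase 4 (decelerating): v₀ = 14.4 m/s, a = -0.9 m/s².
v = v₀ + at → t = (0 − 14.4) / -0.9 = 16.0 s
v² = v₀² + 2aΔx → Δx = (0² − 14.4²)/(2·-0.9) = 115 m
Total distance = 105 + 82.0 + 144 + 115 = 446 m

446 m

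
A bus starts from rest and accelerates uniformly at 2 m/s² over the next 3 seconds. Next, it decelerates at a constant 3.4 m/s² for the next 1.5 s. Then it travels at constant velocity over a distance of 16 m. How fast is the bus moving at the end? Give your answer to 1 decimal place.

0.9 m/s

Phase 1 (accelerating): v₀ = 0 m/s, a = 2 m/s².
v = v₀ + at = 0 + (2)(3) = 6.00 m/s
Δx = v₀t + ½at² = 0·3 + 0.5·2·3² = 9.00 m

Phase 2 (decelerating): v₀ = 6.00 m/s, a = -3.4 m/s².
v = v₀ + at = 6.00 + (-3.4)(1.5) = 0.900 m/s
Δx = v₀t + ½at² = 6.00·1.5 + 0.5·-3.4·1.5² = 5.18 m

Phase 3 (constant speed): v₀ = 0.900 m/s, a = 0 m/s².
Constant speed: t = d/v = 16/0.900 = 17.8 s
Final speed = 0.900 m/s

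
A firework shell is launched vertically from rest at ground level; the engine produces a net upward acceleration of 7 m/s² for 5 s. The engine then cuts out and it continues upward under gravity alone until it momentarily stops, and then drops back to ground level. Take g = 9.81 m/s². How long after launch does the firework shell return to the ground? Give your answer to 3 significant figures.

Phase 1 (powered ascent): v₀ = 0 m/s, a = 7 m/s².
v = v₀ + at = 0 + (7)(5) = 35.0 m/s
Δx = v₀t + ½at² = 0·5 + 0.5·7·5² = 87.5 m

Phase 2 (coasting upward): v₀ = 35.0 m/s, a = -9.81 m/s².
v = v₀ + at → t = (0 − 35.0) / -9.81 = 3.57 s
v² = v₀² + 2aΔx → Δx = (0² − 35.0²)/(2·-9.81) = 62.4 m

Phase 3 (free fall): v₀ = 0 m/s, a = -9.81 m/s².
Falls 150 m from rest: t = √(2·150/9.81) = 5.53 s; v = g·t = 54.2 m/s.
Total time = 5.00 + 3.57 + 5.53 = 14.1 s

14.1 s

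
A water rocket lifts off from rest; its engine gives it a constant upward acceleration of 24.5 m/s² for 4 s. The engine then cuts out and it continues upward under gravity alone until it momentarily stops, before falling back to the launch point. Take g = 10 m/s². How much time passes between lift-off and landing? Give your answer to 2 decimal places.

Phase 1 (powered ascent): v₀ = 0 m/s, a = 24.5 m/s².
v = v₀ + at = 0 + (24.5)(4) = 98.0 m/s
Δx = v₀t + ½at² = 0·4 + 0.5·24.5·4² = 196 m

Phase 2 (coasting upward): v₀ = 98.0 m/s, a = -10 m/s².
v = v₀ + at → t = (0 − 98.0) / -10 = 9.80 s
v² = v₀² + 2aΔx → Δx = (0² − 98.0²)/(2·-10) = 480 m

Phase 3 (free fall): v₀ = 0 m/s, a = -10 m/s².
Falls 676 m from rest: t = √(2·676/10) = 11.6 s; v = g·t = 116 m/s.
Total time = 4.00 + 9.80 + 11.6 = 25.4 s

25.43 s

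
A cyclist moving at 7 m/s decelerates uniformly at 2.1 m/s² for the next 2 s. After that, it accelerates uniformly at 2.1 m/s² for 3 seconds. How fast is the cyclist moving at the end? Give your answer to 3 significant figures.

Phase 1 (decelerating): v₀ = 7.00 m/s, a = -2.1 m/s².
v = v₀ + at = 7.00 + (-2.1)(2) = 2.80 m/s
Δx = v₀t + ½at² = 7.00·2 + 0.5·-2.1·2² = 9.80 m

Phase 2 (accelerating): v₀ = 2.80 m/s, a = 2.1 m/s².
v = v₀ + at = 2.80 + (2.1)(3) = 9.10 m/s
Δx = v₀t + ½at² = 2.80·3 + 0.5·2.1·3² = 17.9 m
Final speed = 9.10 m/s

9.10 m/s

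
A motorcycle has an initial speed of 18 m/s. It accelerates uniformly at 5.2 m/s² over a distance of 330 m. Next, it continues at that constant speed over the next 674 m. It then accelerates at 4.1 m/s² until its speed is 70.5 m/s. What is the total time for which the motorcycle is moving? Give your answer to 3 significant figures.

21.6 s

Phase 1 (accelerating): v₀ = 18.0 m/s, a = 5.2 m/s².
v² = v₀² + 2aΔx = 18.0² + 2·5.2·330 = 3760 → v = 61.3 m/s
t = (v − v₀)/a = (61.3 − 18.0)/5.2 = 8.32 s

Phase 2 (constant speed): v₀ = 61.3 m/s, a = 0 m/s².
Constant speed: t = d/v = 674/61.3 = 11.0 s

Phase 3 (accelerating): v₀ = 61.3 m/s, a = 4.1 m/s².
v = v₀ + at → t = (70.5 − 61.3) / 4.1 = 2.25 s
v² = v₀² + 2aΔx → Δx = (70.5² − 61.3²)/(2·4.1) = 148 m
Total time = 8.32 + 11.0 + 2.25 = 21.6 s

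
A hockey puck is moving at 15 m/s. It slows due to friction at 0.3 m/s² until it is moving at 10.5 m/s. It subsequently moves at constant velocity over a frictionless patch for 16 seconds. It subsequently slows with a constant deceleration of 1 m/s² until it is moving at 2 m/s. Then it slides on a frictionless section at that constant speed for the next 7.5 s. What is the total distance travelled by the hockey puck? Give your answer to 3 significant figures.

Phase 1 (decelerating): v₀ = 15.0 m/s, a = -0.3 m/s².
v = v₀ + at → t = (10.5 − 15.0) / -0.3 = 15.0 s
v² = v₀² + 2aΔx → Δx = (10.5² − 15.0²)/(2·-0.3) = 191 m

Phase 2 (constant speed): v₀ = 10.5 m/s, a = 0 m/s².
v = v₀ + at = 10.5 + (0)(16) = 10.5 m/s
Δx = v₀t + ½at² = 10.5·16 + 0.5·0·16² = 168 m

Phase 3 (decelerating): v₀ = 10.5 m/s, a = -1 m/s².
v = v₀ + at → t = (2 − 10.5) / -1 = 8.50 s
v² = v₀² + 2aΔx → Δx = (2² − 10.5²)/(2·-1) = 53.1 m

Phase 4 (constant speed): v₀ = 2.00 m/s, a = 0 m/s².
v = v₀ + at = 2.00 + (0)(7.5) = 2.00 m/s
Δx = v₀t + ½at² = 2.00·7.5 + 0.5·0·7.5² = 15.0 m
Total distance = 191 + 168 + 53.1 + 15.0 = 427 m

427 m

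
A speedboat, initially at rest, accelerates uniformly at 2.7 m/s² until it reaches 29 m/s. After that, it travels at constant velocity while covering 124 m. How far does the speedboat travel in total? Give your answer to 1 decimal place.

Phase 1 (accelerating): v₀ = 0 m/s, a = 2.7 m/s².
v = v₀ + at → t = (29 − 0) / 2.7 = 10.7 s
v² = v₀² + 2aΔx → Δx = (29² − 0²)/(2·2.7) = 156 m

Phase 2 (constant speed): v₀ = 29.0 m/s, a = 0 m/s².
Constant speed: t = d/v = 124/29.0 = 4.28 s
Total distance = 156 + 124 = 280 m

279.7 m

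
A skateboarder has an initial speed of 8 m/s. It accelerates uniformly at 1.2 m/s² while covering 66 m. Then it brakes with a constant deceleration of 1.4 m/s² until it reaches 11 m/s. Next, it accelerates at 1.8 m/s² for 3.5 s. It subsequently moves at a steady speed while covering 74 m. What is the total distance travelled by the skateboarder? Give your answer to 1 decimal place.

225.7 m

Phase 1 (accelerating): v₀ = 8.00 m/s, a = 1.2 m/s².
v² = v₀² + 2aΔx = 8.00² + 2·1.2·66 = 222 → v = 14.9 m/s
t = (v − v₀)/a = (14.9 − 8.00)/1.2 = 5.76 s

Phase 2 (decelerating): v₀ = 14.9 m/s, a = -1.4 m/s².
v = v₀ + at → t = (11 − 14.9) / -1.4 = 2.80 s
v² = v₀² + 2aΔx → Δx = (11² − 14.9²)/(2·-1.4) = 36.2 m

Phase 3 (accelerating): v₀ = 11.0 m/s, a = 1.8 m/s².
v = v₀ + at = 11.0 + (1.8)(3.5) = 17.3 m/s
Δx = v₀t + ½at² = 11.0·3.5 + 0.5·1.8·3.5² = 49.5 m

Phase 4 (constant speed): v₀ = 17.3 m/s, a = 0 m/s².
Constant speed: t = d/v = 74/17.3 = 4.28 s
Total distance = 66.0 + 36.2 + 49.5 + 74.0 = 226 m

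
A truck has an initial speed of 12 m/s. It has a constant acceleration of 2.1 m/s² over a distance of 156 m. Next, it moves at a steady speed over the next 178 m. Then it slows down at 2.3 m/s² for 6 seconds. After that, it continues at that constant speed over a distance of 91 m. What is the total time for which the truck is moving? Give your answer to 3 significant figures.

Phase 1 (accelerating): v₀ = 12.0 m/s, a = 2.1 m/s².
v² = v₀² + 2aΔx = 12.0² + 2·2.1·156 = 799 → v = 28.3 m/s
t = (v − v₀)/a = (28.3 − 12.0)/2.1 = 7.75 s

Phase 2 (constant speed): v₀ = 28.3 m/s, a = 0 m/s².
Constant speed: t = d/v = 178/28.3 = 6.30 s

Phase 3 (decelerating): v₀ = 28.3 m/s, a = -2.3 m/s².
v = v₀ + at = 28.3 + (-2.3)(6) = 14.5 m/s
Δx = v₀t + ½at² = 28.3·6 + 0.5·-2.3·6² = 128 m

Phase 4 (constant speed): v₀ = 14.5 m/s, a = 0 m/s².
Constant speed: t = d/v = 91/14.5 = 6.29 s
Total time = 7.75 + 6.30 + 6.00 + 6.29 = 26.3 s

26.3 s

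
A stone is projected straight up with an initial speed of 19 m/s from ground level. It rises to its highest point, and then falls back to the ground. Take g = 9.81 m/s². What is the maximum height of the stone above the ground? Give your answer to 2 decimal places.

Phase 1 (rising): v₀ = 19.0 m/s, a = -9.81 m/s².
v = v₀ + at → t = (0 − 19.0) / -9.81 = 1.94 s
v² = v₀² + 2aΔx → Δx = (0² − 19.0²)/(2·-9.81) = 18.4 m
Maximum height = 18.4 m

18.40 m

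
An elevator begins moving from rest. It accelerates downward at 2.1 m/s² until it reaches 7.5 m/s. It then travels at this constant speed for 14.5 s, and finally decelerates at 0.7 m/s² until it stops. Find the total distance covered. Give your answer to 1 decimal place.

162.3 m

Phase 1 (accelerating): v₀ = 0 m/s, a = 2.1 m/s².
v = v₀ + at → t = (7.5 − 0) / 2.1 = 3.57 s
v² = v₀² + 2aΔx → Δx = (7.5² − 0²)/(2·2.1) = 13.4 m

Phase 2 (constant speed): v₀ = 7.50 m/s, a = 0 m/s².
v = v₀ + at = 7.50 + (0)(14.5) = 7.50 m/s
Δx = v₀t + ½at² = 7.50·14.5 + 0.5·0·14.5² = 109 m

Phase 3 (decelerating): v₀ = 7.50 m/s, a = -0.7 m/s².
v = v₀ + at → t = (0 − 7.50) / -0.7 = 10.7 s
v² = v₀² + 2aΔx → Δx = (0² − 7.50²)/(2·-0.7) = 40.2 m
Total distance = 13.4 + 109 + 40.2 = 162 m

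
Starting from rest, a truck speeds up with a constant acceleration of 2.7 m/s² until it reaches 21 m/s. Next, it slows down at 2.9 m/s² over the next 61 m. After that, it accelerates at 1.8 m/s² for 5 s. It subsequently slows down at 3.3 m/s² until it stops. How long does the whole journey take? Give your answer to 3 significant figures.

22.4 s

Phase 1 (accelerating): v₀ = 0 m/s, a = 2.7 m/s².
v = v₀ + at → t = (21 − 0) / 2.7 = 7.78 s
v² = v₀² + 2aΔx → Δx = (21² − 0²)/(2·2.7) = 81.7 m

Phase 2 (decelerating): v₀ = 21.0 m/s, a = -2.9 m/s².
v² = v₀² + 2aΔx = 21.0² + 2·-2.9·61 = 87.2 → v = 9.34 m/s
t = (v − v₀)/a = (9.34 − 21.0)/-2.9 = 4.02 s

Phase 3 (accelerating): v₀ = 9.34 m/s, a = 1.8 m/s².
v = v₀ + at = 9.34 + (1.8)(5) = 18.3 m/s
Δx = v₀t + ½at² = 9.34·5 + 0.5·1.8·5² = 69.2 m

Phase 4 (decelerating): v₀ = 18.3 m/s, a = -3.3 m/s².
v = v₀ + at → t = (0 − 18.3) / -3.3 = 5.56 s
v² = v₀² + 2aΔx → Δx = (0² − 18.3²)/(2·-3.3) = 51.0 m
Total time = 7.78 + 4.02 + 5.00 + 5.56 = 22.4 s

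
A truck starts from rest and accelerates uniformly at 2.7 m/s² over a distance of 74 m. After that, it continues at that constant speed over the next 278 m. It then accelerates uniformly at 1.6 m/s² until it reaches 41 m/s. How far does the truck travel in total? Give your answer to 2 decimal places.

Phase 1 (accelerating): v₀ = 0 m/s, a = 2.7 m/s².
v² = v₀² + 2aΔx = 0² + 2·2.7·74 = 400 → v = 20.0 m/s
t = (v − v₀)/a = (20.0 − 0)/2.7 = 7.40 s

Phase 2 (constant speed): v₀ = 20.0 m/s, a = 0 m/s².
Constant speed: t = d/v = 278/20.0 = 13.9 s

Phase 3 (accelerating): v₀ = 20.0 m/s, a = 1.6 m/s².
v = v₀ + at → t = (41 − 20.0) / 1.6 = 13.1 s
v² = v₀² + 2aΔx → Δx = (41² − 20.0²)/(2·1.6) = 400 m
Total distance = 74.0 + 278 + 400 = 752 m

752.44 m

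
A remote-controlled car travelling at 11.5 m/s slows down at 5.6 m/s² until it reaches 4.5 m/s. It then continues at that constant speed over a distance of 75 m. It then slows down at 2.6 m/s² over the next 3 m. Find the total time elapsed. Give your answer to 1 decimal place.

Phase 1 (decelerating): v₀ = 11.5 m/s, a = -5.6 m/s².
v = v₀ + at → t = (4.5 − 11.5) / -5.6 = 1.25 s
v² = v₀² + 2aΔx → Δx = (4.5² − 11.5²)/(2·-5.6) = 10.0 m

Phase 2 (constant speed): v₀ = 4.50 m/s, a = 0 m/s².
Constant speed: t = d/v = 75/4.50 = 16.7 s

Phase 3 (decelerating): v₀ = 4.50 m/s, a = -2.6 m/s².
v² = v₀² + 2aΔx = 4.50² + 2·-2.6·3 = 4.65 → v = 2.16 m/s
t = (v − v₀)/a = (2.16 − 4.50)/-2.6 = 0.901 s
Total time = 1.25 + 16.7 + 0.901 = 18.8 s

18.8 s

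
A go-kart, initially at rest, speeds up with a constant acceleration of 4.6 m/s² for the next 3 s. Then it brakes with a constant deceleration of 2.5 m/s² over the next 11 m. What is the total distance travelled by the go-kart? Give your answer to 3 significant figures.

31.7 m

Phase 1 (accelerating): v₀ = 0 m/s, a = 4.6 m/s².
v = v₀ + at = 0 + (4.6)(3) = 13.8 m/s
Δx = v₀t + ½at² = 0·3 + 0.5·4.6·3² = 20.7 m

Phase 2 (decelerating): v₀ = 13.8 m/s, a = -2.5 m/s².
v² = v₀² + 2aΔx = 13.8² + 2·-2.5·11 = 135 → v = 11.6 m/s
t = (v − v₀)/a = (11.6 − 13.8)/-2.5 = 0.865 s
Total distance = 20.7 + 11.0 = 31.7 m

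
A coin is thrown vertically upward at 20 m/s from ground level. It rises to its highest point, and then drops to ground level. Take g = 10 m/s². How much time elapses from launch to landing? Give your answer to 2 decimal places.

4.00 s

Phase 1 (rising): v₀ = 20.0 m/s, a = -10 m/s².
v = v₀ + at → t = (0 − 20.0) / -10 = 2.00 s
v² = v₀² + 2aΔx → Δx = (0² − 20.0²)/(2·-10) = 20.0 m

Phase 2 (falling): v₀ = 0 m/s, a = -10 m/s².
Falls 20.0 m from rest: t = √(2·20.0/10) = 2.00 s; v = g·t = 20.0 m/s.
Total time = 2.00 + 2.00 = 4.00 s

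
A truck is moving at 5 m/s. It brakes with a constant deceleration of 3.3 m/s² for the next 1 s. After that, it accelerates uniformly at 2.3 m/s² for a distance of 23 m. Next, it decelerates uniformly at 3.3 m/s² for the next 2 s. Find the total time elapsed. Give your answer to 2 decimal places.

6.79 s

Phase 1 (decelerating): v₀ = 5.00 m/s, a = -3.3 m/s².
v = v₀ + at = 5.00 + (-3.3)(1) = 1.70 m/s
Δx = v₀t + ½at² = 5.00·1 + 0.5·-3.3·1² = 3.35 m

Phase 2 (accelerating): v₀ = 1.70 m/s, a = 2.3 m/s².
v² = v₀² + 2aΔx = 1.70² + 2·2.3·23 = 109 → v = 10.4 m/s
t = (v − v₀)/a = (10.4 − 1.70)/2.3 = 3.79 s

Phase 3 (decelerating): v₀ = 10.4 m/s, a = -3.3 m/s².
v = v₀ + at = 10.4 + (-3.3)(2) = 3.83 m/s
Δx = v₀t + ½at² = 10.4·2 + 0.5·-3.3·2² = 14.3 m
Total time = 1.00 + 3.79 + 2.00 = 6.79 s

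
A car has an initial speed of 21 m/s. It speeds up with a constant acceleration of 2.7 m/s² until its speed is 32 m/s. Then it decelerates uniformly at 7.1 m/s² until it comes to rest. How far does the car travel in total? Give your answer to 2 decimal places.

180.08 m

Phase 1 (accelerating): v₀ = 21.0 m/s, a = 2.7 m/s².
v = v₀ + at → t = (32 − 21.0) / 2.7 = 4.07 s
v² = v₀² + 2aΔx → Δx = (32² − 21.0²)/(2·2.7) = 108 m

Phase 2 (decelerating): v₀ = 32.0 m/s, a = -7.1 m/s².
v = v₀ + at → t = (0 − 32.0) / -7.1 = 4.51 s
v² = v₀² + 2aΔx → Δx = (0² − 32.0²)/(2·-7.1) = 72.1 m
Total distance = 108 + 72.1 = 180 m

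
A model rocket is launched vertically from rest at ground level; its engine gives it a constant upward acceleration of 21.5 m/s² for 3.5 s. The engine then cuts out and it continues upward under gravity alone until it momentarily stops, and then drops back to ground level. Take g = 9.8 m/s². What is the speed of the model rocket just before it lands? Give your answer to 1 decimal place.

Phase 1 (powered ascent): v₀ = 0 m/s, a = 21.5 m/s².
v = v₀ + at = 0 + (21.5)(3.5) = 75.2 m/s
Δx = v₀t + ½at² = 0·3.5 + 0.5·21.5·3.5² = 132 m

Phase 2 (coasting upward): v₀ = 75.2 m/s, a = -9.8 m/s².
v = v₀ + at → t = (0 − 75.2) / -9.8 = 7.68 s
v² = v₀² + 2aΔx → Δx = (0² − 75.2²)/(2·-9.8) = 289 m

Phase 3 (free fall): v₀ = 0 m/s, a = -9.8 m/s².
Falls 421 m from rest: t = √(2·421/9.8) = 9.26 s; v = g·t = 90.8 m/s.
Impact speed = 90.8 m/s

90.8 m/s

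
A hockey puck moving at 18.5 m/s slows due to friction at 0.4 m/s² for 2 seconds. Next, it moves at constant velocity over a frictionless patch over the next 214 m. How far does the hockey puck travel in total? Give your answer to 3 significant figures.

250 m

Phase 1 (decelerating): v₀ = 18.5 m/s, a = -0.4 m/s².
v = v₀ + at = 18.5 + (-0.4)(2) = 17.7 m/s
Δx = v₀t + ½at² = 18.5·2 + 0.5·-0.4·2² = 36.2 m

Phase 2 (constant speed): v₀ = 17.7 m/s, a = 0 m/s².
Constant speed: t = d/v = 214/17.7 = 12.1 s
Total distance = 36.2 + 214 = 250 m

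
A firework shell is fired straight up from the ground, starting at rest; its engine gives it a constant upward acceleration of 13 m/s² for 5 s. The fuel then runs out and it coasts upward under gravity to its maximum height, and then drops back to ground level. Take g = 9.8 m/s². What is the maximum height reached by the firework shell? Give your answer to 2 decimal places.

378.06 m

Phase 1 (powered ascent): v₀ = 0 m/s, a = 13 m/s².
v = v₀ + at = 0 + (13)(5) = 65.0 m/s
Δx = v₀t + ½at² = 0·5 + 0.5·13·5² = 162 m

Phase 2 (coasting upward): v₀ = 65.0 m/s, a = -9.8 m/s².
v = v₀ + at → t = (0 − 65.0) / -9.8 = 6.63 s
v² = v₀² + 2aΔx → Δx = (0² − 65.0²)/(2·-9.8) = 216 m
Maximum height = 162 + 216 = 378 m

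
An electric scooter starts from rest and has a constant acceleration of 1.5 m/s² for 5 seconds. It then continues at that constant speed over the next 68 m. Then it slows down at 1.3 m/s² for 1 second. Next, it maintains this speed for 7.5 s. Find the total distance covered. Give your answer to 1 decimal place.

140.1 m

Phase 1 (accelerating): v₀ = 0 m/s, a = 1.5 m/s².
v = v₀ + at = 0 + (1.5)(5) = 7.50 m/s
Δx = v₀t + ½at² = 0·5 + 0.5·1.5·5² = 18.8 m

Phase 2 (constant speed): v₀ = 7.50 m/s, a = 0 m/s².
Constant speed: t = d/v = 68/7.50 = 9.07 s

Phase 3 (decelerating): v₀ = 7.50 m/s, a = -1.3 m/s².
v = v₀ + at = 7.50 + (-1.3)(1) = 6.20 m/s
Δx = v₀t + ½at² = 7.50·1 + 0.5·-1.3·1² = 6.85 m

Phase 4 (constant speed): v₀ = 6.20 m/s, a = 0 m/s².
v = v₀ + at = 6.20 + (0)(7.5) = 6.20 m/s
Δx = v₀t + ½at² = 6.20·7.5 + 0.5·0·7.5² = 46.5 m
Total distance = 18.8 + 68.0 + 6.85 + 46.5 = 140 m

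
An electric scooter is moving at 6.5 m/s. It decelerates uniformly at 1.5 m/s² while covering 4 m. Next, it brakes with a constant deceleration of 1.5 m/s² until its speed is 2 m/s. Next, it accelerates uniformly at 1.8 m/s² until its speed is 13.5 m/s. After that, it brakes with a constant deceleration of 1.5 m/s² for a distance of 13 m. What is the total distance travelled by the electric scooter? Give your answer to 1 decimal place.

75.3 m

Phase 1 (decelerating): v₀ = 6.50 m/s, a = -1.5 m/s².
v² = v₀² + 2aΔx = 6.50² + 2·-1.5·4 = 30.2 → v = 5.50 m/s
t = (v − v₀)/a = (5.50 − 6.50)/-1.5 = 0.667 s

Phase 2 (decelerating): v₀ = 5.50 m/s, a = -1.5 m/s².
v = v₀ + at → t = (2 − 5.50) / -1.5 = 2.33 s
v² = v₀² + 2aΔx → Δx = (2² − 5.50²)/(2·-1.5) = 8.75 m

Phase 3 (accelerating): v₀ = 2.00 m/s, a = 1.8 m/s².
v = v₀ + at → t = (13.5 − 2.00) / 1.8 = 6.39 s
v² = v₀² + 2aΔx → Δx = (13.5² − 2.00²)/(2·1.8) = 49.5 m

Phase 4 (decelerating): v₀ = 13.5 m/s, a = -1.5 m/s².
v² = v₀² + 2aΔx = 13.5² + 2·-1.5·13 = 143 → v = 12.0 m/s
t = (v − v₀)/a = (12.0 − 13.5)/-1.5 = 1.02 s
Total distance = 4.00 + 8.75 + 49.5 + 13.0 = 75.3 m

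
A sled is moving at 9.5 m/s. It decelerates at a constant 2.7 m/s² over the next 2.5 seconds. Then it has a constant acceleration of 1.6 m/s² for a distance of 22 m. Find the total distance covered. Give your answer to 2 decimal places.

Phase 1 (decelerating): v₀ = 9.50 m/s, a = -2.7 m/s².
v = v₀ + at = 9.50 + (-2.7)(2.5) = 2.75 m/s
Δx = v₀t + ½at² = 9.50·2.5 + 0.5·-2.7·2.5² = 15.3 m

Phase 2 (accelerating): v₀ = 2.75 m/s, a = 1.6 m/s².
v² = v₀² + 2aΔx = 2.75² + 2·1.6·22 = 78.0 → v = 8.83 m/s
t = (v − v₀)/a = (8.83 − 2.75)/1.6 = 3.80 s
Total distance = 15.3 + 22.0 = 37.3 m

37.31 m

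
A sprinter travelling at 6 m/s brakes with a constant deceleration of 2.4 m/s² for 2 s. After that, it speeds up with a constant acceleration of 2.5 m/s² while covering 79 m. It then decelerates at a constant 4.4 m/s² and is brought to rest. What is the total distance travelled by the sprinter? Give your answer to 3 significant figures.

Phase 1 (decelerating): v₀ = 6.00 m/s, a = -2.4 m/s².
v = v₀ + at = 6.00 + (-2.4)(2) = 1.20 m/s
Δx = v₀t + ½at² = 6.00·2 + 0.5·-2.4·2² = 7.20 m

Phase 2 (accelerating): v₀ = 1.20 m/s, a = 2.5 m/s².
v² = v₀² + 2aΔx = 1.20² + 2·2.5·79 = 396 → v = 19.9 m/s
t = (v − v₀)/a = (19.9 − 1.20)/2.5 = 7.48 s

Phase 3 (decelerating): v₀ = 19.9 m/s, a = -4.4 m/s².
v = v₀ + at → t = (0 − 19.9) / -4.4 = 4.53 s
v² = v₀² + 2aΔx → Δx = (0² − 19.9²)/(2·-4.4) = 45.1 m
Total distance = 7.20 + 79.0 + 45.1 = 131 m

131 m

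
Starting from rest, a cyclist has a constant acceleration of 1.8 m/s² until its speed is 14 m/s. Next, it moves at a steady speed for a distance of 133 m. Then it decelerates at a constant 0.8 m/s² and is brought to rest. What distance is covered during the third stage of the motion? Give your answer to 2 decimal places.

122.50 m

Phase 1 (accelerating): v₀ = 0 m/s, a = 1.8 m/s².
v = v₀ + at → t = (14 − 0) / 1.8 = 7.78 s
v² = v₀² + 2aΔx → Δx = (14² − 0²)/(2·1.8) = 54.4 m

Phase 2 (constant speed): v₀ = 14.0 m/s, a = 0 m/s².
Constant speed: t = d/v = 133/14.0 = 9.50 s

Phase 3 (decelerating): v₀ = 14.0 m/s, a = -0.8 m/s².
v = v₀ + at → t = (0 − 14.0) / -0.8 = 17.5 s
v² = v₀² + 2aΔx → Δx = (0² − 14.0²)/(2·-0.8) = 122 m
Distance in phase 3 = 122 m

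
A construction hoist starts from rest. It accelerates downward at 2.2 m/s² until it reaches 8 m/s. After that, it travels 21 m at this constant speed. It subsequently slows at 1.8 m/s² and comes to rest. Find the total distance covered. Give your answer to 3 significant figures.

53.3 m

Phase 1 (accelerating): v₀ = 0 m/s, a = 2.2 m/s².
v = v₀ + at → t = (8 − 0) / 2.2 = 3.64 s
v² = v₀² + 2aΔx → Δx = (8² − 0²)/(2·2.2) = 14.5 m

Phase 2 (constant speed): v₀ = 8.00 m/s, a = 0 m/s².
Constant speed: t = d/v = 21/8.00 = 2.62 s

Phase 3 (decelerating): v₀ = 8.00 m/s, a = -1.8 m/s².
v = v₀ + at → t = (0 − 8.00) / -1.8 = 4.44 s
v² = v₀² + 2aΔx → Δx = (0² − 8.00²)/(2·-1.8) = 17.8 m
Total distance = 14.5 + 21.0 + 17.8 = 53.3 m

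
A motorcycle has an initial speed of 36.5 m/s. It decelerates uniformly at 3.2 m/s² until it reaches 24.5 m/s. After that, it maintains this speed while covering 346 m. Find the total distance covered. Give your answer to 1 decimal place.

Phase 1 (decelerating): v₀ = 36.5 m/s, a = -3.2 m/s².
v = v₀ + at → t = (24.5 − 36.5) / -3.2 = 3.75 s
v² = v₀² + 2aΔx → Δx = (24.5² − 36.5²)/(2·-3.2) = 114 m

Phase 2 (constant speed): v₀ = 24.5 m/s, a = 0 m/s².
Constant speed: t = d/v = 346/24.5 = 14.1 s
Total distance = 114 + 346 = 460 m

460.4 m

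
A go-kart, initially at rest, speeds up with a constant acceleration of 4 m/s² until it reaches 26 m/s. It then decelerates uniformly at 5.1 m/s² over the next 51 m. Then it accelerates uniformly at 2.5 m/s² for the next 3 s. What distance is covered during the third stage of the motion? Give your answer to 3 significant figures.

48.7 m

Phase 1 (accelerating): v₀ = 0 m/s, a = 4 m/s².
v = v₀ + at → t = (26 − 0) / 4 = 6.50 s
v² = v₀² + 2aΔx → Δx = (26² − 0²)/(2·4) = 84.5 m

Phase 2 (decelerating): v₀ = 26.0 m/s, a = -5.1 m/s².
v² = v₀² + 2aΔx = 26.0² + 2·-5.1·51 = 156 → v = 12.5 m/s
t = (v − v₀)/a = (12.5 − 26.0)/-5.1 = 2.65 s

Phase 3 (accelerating): v₀ = 12.5 m/s, a = 2.5 m/s².
v = v₀ + at = 12.5 + (2.5)(3) = 20.0 m/s
Δx = v₀t + ½at² = 12.5·3 + 0.5·2.5·3² = 48.7 m
Distance in phase 3 = 48.7 m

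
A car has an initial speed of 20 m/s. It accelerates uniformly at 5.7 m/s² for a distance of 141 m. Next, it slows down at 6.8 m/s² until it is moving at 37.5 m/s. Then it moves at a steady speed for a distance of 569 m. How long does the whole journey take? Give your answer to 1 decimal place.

Phase 1 (accelerating): v₀ = 20.0 m/s, a = 5.7 m/s².
v² = v₀² + 2aΔx = 20.0² + 2·5.7·141 = 2010 → v = 44.8 m/s
t = (v − v₀)/a = (44.8 − 20.0)/5.7 = 4.35 s

Phase 2 (decelerating): v₀ = 44.8 m/s, a = -6.8 m/s².
v = v₀ + at → t = (37.5 − 44.8) / -6.8 = 1.07 s
v² = v₀² + 2aΔx → Δx = (37.5² − 44.8²)/(2·-6.8) = 44.2 m

Phase 3 (constant speed): v₀ = 37.5 m/s, a = 0 m/s².
Constant speed: t = d/v = 569/37.5 = 15.2 s
Total time = 4.35 + 1.07 + 15.2 = 20.6 s

20.6 s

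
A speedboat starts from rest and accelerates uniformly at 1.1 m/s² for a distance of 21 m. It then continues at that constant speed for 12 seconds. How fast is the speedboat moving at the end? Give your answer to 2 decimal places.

Phase 1 (accelerating): v₀ = 0 m/s, a = 1.1 m/s².
v² = v₀² + 2aΔx = 0² + 2·1.1·21 = 46.2 → v = 6.80 m/s
t = (v − v₀)/a = (6.80 − 0)/1.1 = 6.18 s

Phase 2 (constant speed): v₀ = 6.80 m/s, a = 0 m/s².
v = v₀ + at = 6.80 + (0)(12) = 6.80 m/s
Δx = v₀t + ½at² = 6.80·12 + 0.5·0·12² = 81.6 m
Final speed = 6.80 m/s

6.80 m/s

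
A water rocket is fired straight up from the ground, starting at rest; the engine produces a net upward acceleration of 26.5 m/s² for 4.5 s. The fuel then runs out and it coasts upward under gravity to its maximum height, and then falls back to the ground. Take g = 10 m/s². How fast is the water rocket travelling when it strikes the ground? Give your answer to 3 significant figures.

Phase 1 (powered ascent): v₀ = 0 m/s, a = 26.5 m/s².
v = v₀ + at = 0 + (26.5)(4.5) = 119 m/s
Δx = v₀t + ½at² = 0·4.5 + 0.5·26.5·4.5² = 268 m

Phase 2 (coasting upward): v₀ = 119 m/s, a = -10 m/s².
v = v₀ + at → t = (0 − 119) / -10 = 11.9 s
v² = v₀² + 2aΔx → Δx = (0² − 119²)/(2·-10) = 711 m

Phase 3 (free fall): v₀ = 0 m/s, a = -10 m/s².
Falls 979 m from rest: t = √(2·979/10) = 14.0 s; v = g·t = 140 m/s.
Impact speed = 140 m/s

140 m/s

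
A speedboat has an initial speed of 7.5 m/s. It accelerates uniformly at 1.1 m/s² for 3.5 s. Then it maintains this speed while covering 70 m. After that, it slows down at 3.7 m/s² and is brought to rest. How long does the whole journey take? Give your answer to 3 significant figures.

Phase 1 (accelerating): v₀ = 7.50 m/s, a = 1.1 m/s².
v = v₀ + at = 7.50 + (1.1)(3.5) = 11.4 m/s
Δx = v₀t + ½at² = 7.50·3.5 + 0.5·1.1·3.5² = 33.0 m

Phase 2 (constant speed): v₀ = 11.4 m/s, a = 0 m/s².
Constant speed: t = d/v = 70/11.4 = 6.17 s

Phase 3 (decelerating): v₀ = 11.4 m/s, a = -3.7 m/s².
v = v₀ + at → t = (0 − 11.4) / -3.7 = 3.07 s
v² = v₀² + 2aΔx → Δx = (0² − 11.4²)/(2·-3.7) = 17.4 m
Total time = 3.50 + 6.17 + 3.07 = 12.7 s

12.7 s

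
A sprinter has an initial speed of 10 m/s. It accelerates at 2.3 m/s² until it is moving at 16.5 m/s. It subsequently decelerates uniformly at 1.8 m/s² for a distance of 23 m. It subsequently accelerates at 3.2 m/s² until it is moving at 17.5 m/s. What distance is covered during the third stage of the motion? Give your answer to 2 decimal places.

Phase 1 (accelerating): v₀ = 10.0 m/s, a = 2.3 m/s².
v = v₀ + at → t = (16.5 − 10.0) / 2.3 = 2.83 s
v² = v₀² + 2aΔx → Δx = (16.5² − 10.0²)/(2·2.3) = 37.4 m

Phase 2 (decelerating): v₀ = 16.5 m/s, a = -1.8 m/s².
v² = v₀² + 2aΔx = 16.5² + 2·-1.8·23 = 189 → v = 13.8 m/s
t = (v − v₀)/a = (13.8 − 16.5)/-1.8 = 1.52 s

Phase 3 (accelerating): v₀ = 13.8 m/s, a = 3.2 m/s².
v = v₀ + at → t = (17.5 − 13.8) / 3.2 = 1.17 s
v² = v₀² + 2aΔx → Δx = (17.5² − 13.8²)/(2·3.2) = 18.2 m
Distance in phase 3 = 18.2 m

18.25 m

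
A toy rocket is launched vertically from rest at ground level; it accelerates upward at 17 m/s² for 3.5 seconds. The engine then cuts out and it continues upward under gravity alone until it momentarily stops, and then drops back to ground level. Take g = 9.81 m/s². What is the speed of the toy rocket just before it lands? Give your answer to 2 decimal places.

Phase 1 (powered ascent): v₀ = 0 m/s, a = 17 m/s².
v = v₀ + at = 0 + (17)(3.5) = 59.5 m/s
Δx = v₀t + ½at² = 0·3.5 + 0.5·17·3.5² = 104 m

Phase 2 (coasting upward): v₀ = 59.5 m/s, a = -9.81 m/s².
v = v₀ + at → t = (0 − 59.5) / -9.81 = 6.07 s
v² = v₀² + 2aΔx → Δx = (0² − 59.5²)/(2·-9.81) = 180 m

Phase 3 (free fall): v₀ = 0 m/s, a = -9.81 m/s².
Falls 285 m from rest: t = √(2·285/9.81) = 7.62 s; v = g·t = 74.7 m/s.
Impact speed = 74.7 m/s

74.72 m/s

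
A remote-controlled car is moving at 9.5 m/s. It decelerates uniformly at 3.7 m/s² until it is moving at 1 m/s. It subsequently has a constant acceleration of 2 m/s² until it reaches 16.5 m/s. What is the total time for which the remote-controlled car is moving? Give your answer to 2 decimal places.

10.05 s

Phase 1 (decelerating): v₀ = 9.50 m/s, a = -3.7 m/s².
v = v₀ + at → t = (1 − 9.50) / -3.7 = 2.30 s
v² = v₀² + 2aΔx → Δx = (1² − 9.50²)/(2·-3.7) = 12.1 m

Phase 2 (accelerating): v₀ = 1.00 m/s, a = 2 m/s².
v = v₀ + at → t = (16.5 − 1.00) / 2 = 7.75 s
v² = v₀² + 2aΔx → Δx = (16.5² − 1.00²)/(2·2) = 67.8 m
Total time = 2.30 + 7.75 = 10.0 s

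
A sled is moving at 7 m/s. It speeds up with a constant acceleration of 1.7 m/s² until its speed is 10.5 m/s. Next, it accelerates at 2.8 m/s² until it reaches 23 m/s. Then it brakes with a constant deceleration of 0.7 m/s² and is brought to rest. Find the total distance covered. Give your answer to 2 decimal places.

470.65 m

Phase 1 (accelerating): v₀ = 7.00 m/s, a = 1.7 m/s².
v = v₀ + at → t = (10.5 − 7.00) / 1.7 = 2.06 s
v² = v₀² + 2aΔx → Δx = (10.5² − 7.00²)/(2·1.7) = 18.0 m

Phase 2 (accelerating): v₀ = 10.5 m/s, a = 2.8 m/s².
v = v₀ + at → t = (23 − 10.5) / 2.8 = 4.46 s
v² = v₀² + 2aΔx → Δx = (23² − 10.5²)/(2·2.8) = 74.8 m

Phase 3 (decelerating): v₀ = 23.0 m/s, a = -0.7 m/s².
v = v₀ + at → t = (0 − 23.0) / -0.7 = 32.9 s
v² = v₀² + 2aΔx → Δx = (0² − 23.0²)/(2·-0.7) = 378 m
Total distance = 18.0 + 74.8 + 378 = 471 m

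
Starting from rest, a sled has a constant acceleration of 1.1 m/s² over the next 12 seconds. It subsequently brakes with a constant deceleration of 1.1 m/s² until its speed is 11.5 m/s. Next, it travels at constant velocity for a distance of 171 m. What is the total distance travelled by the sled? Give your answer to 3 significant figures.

Phase 1 (accelerating): v₀ = 0 m/s, a = 1.1 m/s².
v = v₀ + at = 0 + (1.1)(12) = 13.2 m/s
Δx = v₀t + ½at² = 0·12 + 0.5·1.1·12² = 79.2 m

Phase 2 (decelerating): v₀ = 13.2 m/s, a = -1.1 m/s².
v = v₀ + at → t = (11.5 − 13.2) / -1.1 = 1.55 s
v² = v₀² + 2aΔx → Δx = (11.5² − 13.2²)/(2·-1.1) = 19.1 m

Phase 3 (constant speed): v₀ = 11.5 m/s, a = 0 m/s².
Constant speed: t = d/v = 171/11.5 = 14.9 s
Total distance = 79.2 + 19.1 + 171 = 269 m

269 m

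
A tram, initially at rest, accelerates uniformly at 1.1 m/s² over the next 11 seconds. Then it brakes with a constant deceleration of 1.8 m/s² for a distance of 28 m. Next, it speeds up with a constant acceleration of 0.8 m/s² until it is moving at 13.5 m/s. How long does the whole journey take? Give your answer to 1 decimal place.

Phase 1 (accelerating): v₀ = 0 m/s, a = 1.1 m/s².
v = v₀ + at = 0 + (1.1)(11) = 12.1 m/s
Δx = v₀t + ½at² = 0·11 + 0.5·1.1·11² = 66.6 m

Phase 2 (decelerating): v₀ = 12.1 m/s, a = -1.8 m/s².
v² = v₀² + 2aΔx = 12.1² + 2·-1.8·28 = 45.6 → v = 6.75 m/s
t = (v − v₀)/a = (6.75 − 12.1)/-1.8 = 2.97 s

Phase 3 (accelerating): v₀ = 6.75 m/s, a = 0.8 m/s².
v = v₀ + at → t = (13.5 − 6.75) / 0.8 = 8.43 s
v² = v₀² + 2aΔx → Δx = (13.5² − 6.75²)/(2·0.8) = 85.4 m
Total time = 11.0 + 2.97 + 8.43 = 22.4 s

22.4 s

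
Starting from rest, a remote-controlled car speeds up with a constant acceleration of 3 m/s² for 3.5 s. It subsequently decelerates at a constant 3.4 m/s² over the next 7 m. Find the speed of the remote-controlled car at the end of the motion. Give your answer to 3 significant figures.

7.92 m/s

Phase 1 (accelerating): v₀ = 0 m/s, a = 3 m/s².
v = v₀ + at = 0 + (3)(3.5) = 10.5 m/s
Δx = v₀t + ½at² = 0·3.5 + 0.5·3·3.5² = 18.4 m

Phase 2 (decelerating): v₀ = 10.5 m/s, a = -3.4 m/s².
v² = v₀² + 2aΔx = 10.5² + 2·-3.4·7 = 62.6 → v = 7.92 m/s
t = (v − v₀)/a = (7.92 − 10.5)/-3.4 = 0.760 s
Final speed = 7.92 m/s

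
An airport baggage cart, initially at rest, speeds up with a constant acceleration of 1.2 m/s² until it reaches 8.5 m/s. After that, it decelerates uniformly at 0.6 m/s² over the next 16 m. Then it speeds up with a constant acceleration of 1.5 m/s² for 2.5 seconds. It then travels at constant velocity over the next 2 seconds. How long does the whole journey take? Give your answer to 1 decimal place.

13.6 s

Phase 1 (accelerating): v₀ = 0 m/s, a = 1.2 m/s².
v = v₀ + at → t = (8.5 − 0) / 1.2 = 7.08 s
v² = v₀² + 2aΔx → Δx = (8.5² − 0²)/(2·1.2) = 30.1 m

Phase 2 (decelerating): v₀ = 8.50 m/s, a = -0.6 m/s².
v² = v₀² + 2aΔx = 8.50² + 2·-0.6·16 = 53.0 → v = 7.28 m/s
t = (v − v₀)/a = (7.28 − 8.50)/-0.6 = 2.03 s

Phase 3 (accelerating): v₀ = 7.28 m/s, a = 1.5 m/s².
v = v₀ + at = 7.28 + (1.5)(2.5) = 11.0 m/s
Δx = v₀t + ½at² = 7.28·2.5 + 0.5·1.5·2.5² = 22.9 m

Phase 4 (constant speed): v₀ = 11.0 m/s, a = 0 m/s².
v = v₀ + at = 11.0 + (0)(2) = 11.0 m/s
Δx = v₀t + ½at² = 11.0·2 + 0.5·0·2² = 22.1 m
Total time = 7.08 + 2.03 + 2.50 + 2.00 = 13.6 s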